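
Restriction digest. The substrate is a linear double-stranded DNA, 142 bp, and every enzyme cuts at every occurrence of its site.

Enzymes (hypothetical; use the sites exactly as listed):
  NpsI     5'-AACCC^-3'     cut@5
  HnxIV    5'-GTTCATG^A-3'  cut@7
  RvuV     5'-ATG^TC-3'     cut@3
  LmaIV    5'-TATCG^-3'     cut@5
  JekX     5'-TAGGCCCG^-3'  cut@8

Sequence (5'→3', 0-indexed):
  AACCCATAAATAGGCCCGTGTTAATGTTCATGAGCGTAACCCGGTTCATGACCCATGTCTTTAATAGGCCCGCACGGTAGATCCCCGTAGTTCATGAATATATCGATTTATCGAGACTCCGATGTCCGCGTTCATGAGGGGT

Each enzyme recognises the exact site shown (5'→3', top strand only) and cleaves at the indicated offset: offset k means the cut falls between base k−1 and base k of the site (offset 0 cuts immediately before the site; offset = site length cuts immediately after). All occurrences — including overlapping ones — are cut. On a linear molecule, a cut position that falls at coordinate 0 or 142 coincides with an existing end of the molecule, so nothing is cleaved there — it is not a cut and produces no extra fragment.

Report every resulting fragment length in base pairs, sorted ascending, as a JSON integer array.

Site scan:
  NpsI AACCC/5: at [0, 37] ⇒ [5, 42]
  HnxIV GTTCATGA/7: at [25, 43, 89, 129] ⇒ [32, 50, 96, 136]
  RvuV ATGTC/3: at [54, 121] ⇒ [57, 124]
  LmaIV TATCG/5: at [100, 108] ⇒ [105, 113]
  JekX TAGGCCCG/8: at [10, 64] ⇒ [18, 72]

Pooled cuts: [5, 18, 32, 42, 50, 57, 72, 96, 105, 113, 124, 136]

Fragments:
  [0,5): 5 bp
  [5,18): 13 bp
  [18,32): 14 bp
  [32,42): 10 bp
  [42,50): 8 bp
  [50,57): 7 bp
  [57,72): 15 bp
  [72,96): 24 bp
  [96,105): 9 bp
  [105,113): 8 bp
  [113,124): 11 bp
  [124,136): 12 bp
  [136,142): 6 bp

[5,6,7,8,8,9,10,11,12,13,14,15,24]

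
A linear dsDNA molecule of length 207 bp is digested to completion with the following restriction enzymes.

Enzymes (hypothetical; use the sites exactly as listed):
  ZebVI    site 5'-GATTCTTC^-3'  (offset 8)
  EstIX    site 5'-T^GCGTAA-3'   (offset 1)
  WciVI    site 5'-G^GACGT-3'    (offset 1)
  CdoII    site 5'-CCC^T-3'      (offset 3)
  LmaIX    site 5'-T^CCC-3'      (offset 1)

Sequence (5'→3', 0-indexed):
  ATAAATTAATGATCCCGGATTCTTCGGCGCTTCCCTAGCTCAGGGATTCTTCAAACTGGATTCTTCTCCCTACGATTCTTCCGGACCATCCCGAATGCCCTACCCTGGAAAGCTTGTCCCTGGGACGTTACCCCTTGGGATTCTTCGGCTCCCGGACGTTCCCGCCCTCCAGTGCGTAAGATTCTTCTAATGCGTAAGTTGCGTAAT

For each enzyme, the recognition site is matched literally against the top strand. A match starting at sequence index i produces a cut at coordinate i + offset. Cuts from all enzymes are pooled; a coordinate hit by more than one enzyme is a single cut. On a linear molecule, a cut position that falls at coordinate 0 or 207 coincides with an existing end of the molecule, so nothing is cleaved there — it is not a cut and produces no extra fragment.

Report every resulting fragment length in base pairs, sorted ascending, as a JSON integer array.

Scan for sites:
  ZebVI GATTCTTC/8: at [17, 44, 58, 73, 138, 179] ⇒ [25, 52, 66, 81, 146, 187]
  EstIX TGCGTAA/1: at [172, 190, 199] ⇒ [173, 191, 200]
  WciVI GGACGT/1: at [122, 153] ⇒ [123, 154]
  CdoII CCCT/3: at [32, 67, 97, 102, 117, 131, 164] ⇒ [35, 70, 100, 105, 120, 134, 167]
  LmaIX TCCC/1: at [12, 31, 66, 88, 116, 149, 159] ⇒ [13, 32, 67, 89, 117, 150, 160]

Pooled cuts: [13, 25, 32, 35, 52, 66, 67, 70, 81, 89, 100, 105, 117, 120, 123, 134, 146, 150, 154, 160, 167, 173, 187, 191, 200]

Fragments:
  [0,13): 13 bp
  [13,25): 12 bp
  [25,32): 7 bp
  [32,35): 3 bp
  [35,52): 17 bp
  [52,66): 14 bp
  [66,67): 1 bp
  [67,70): 3 bp
  [70,81): 11 bp
  [81,89): 8 bp
  [89,100): 11 bp
  [100,105): 5 bp
  [105,117): 12 bp
  [117,120): 3 bp
  [120,123): 3 bp
  [123,134): 11 bp
  [134,146): 12 bp
  [146,150): 4 bp
  [150,154): 4 bp
  [154,160): 6 bp
  [160,167): 7 bp
  [167,173): 6 bp
  [173,187): 14 bp
  [187,191): 4 bp
  [191,200): 9 bp
  [200,207): 7 bp

[1,3,3,3,3,4,4,4,5,6,6,7,7,7,8,9,11,11,11,12,12,12,13,14,14,17]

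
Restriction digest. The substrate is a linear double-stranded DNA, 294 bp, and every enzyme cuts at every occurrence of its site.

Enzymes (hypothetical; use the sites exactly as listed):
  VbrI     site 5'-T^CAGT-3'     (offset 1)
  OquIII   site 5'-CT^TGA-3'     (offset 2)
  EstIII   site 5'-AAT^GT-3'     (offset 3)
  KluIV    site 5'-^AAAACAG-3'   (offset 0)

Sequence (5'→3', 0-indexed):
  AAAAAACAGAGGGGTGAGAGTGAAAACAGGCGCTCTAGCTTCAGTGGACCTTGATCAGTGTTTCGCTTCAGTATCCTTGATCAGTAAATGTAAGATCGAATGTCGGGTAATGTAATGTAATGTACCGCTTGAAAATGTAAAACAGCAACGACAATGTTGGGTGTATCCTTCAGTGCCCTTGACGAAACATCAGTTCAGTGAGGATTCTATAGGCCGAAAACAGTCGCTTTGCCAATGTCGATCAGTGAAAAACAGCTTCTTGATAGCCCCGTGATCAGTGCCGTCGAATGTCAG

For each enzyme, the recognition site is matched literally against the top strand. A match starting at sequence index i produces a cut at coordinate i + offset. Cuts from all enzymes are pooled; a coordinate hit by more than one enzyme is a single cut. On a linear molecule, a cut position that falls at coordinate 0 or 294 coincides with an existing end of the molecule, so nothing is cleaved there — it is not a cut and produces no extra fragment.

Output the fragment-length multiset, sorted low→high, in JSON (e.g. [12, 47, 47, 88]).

Site scan:
  VbrI TCAGT/1: at [40, 54, 67, 80, 169, 189, 194, 241, 274] ⇒ [41, 55, 68, 81, 170, 190, 195, 242, 275]
  OquIII CTTGA/2: at [49, 75, 127, 177, 258] ⇒ [51, 77, 129, 179, 260]
  EstIII AATGT/3: at [86, 98, 108, 113, 118, 133, 152, 233, 286] ⇒ [89, 101, 111, 116, 121, 136, 155, 236, 289]
  KluIV AAAACAG/0: at [2, 22, 138, 216, 248] ⇒ [2, 22, 138, 216, 248]

All cut coordinates (distinct, sorted): [2, 22, 41, 51, 55, 68, 77, 81, 89, 101, 111, 116, 121, 129, 136, 138, 155, 170, 179, 190, 195, 216, 236, 242, 248, 260, 275, 289]

Fragments:
  [0,2): 2 bp
  [2,22): 20 bp
  [22,41): 19 bp
  [41,51): 10 bp
  [51,55): 4 bp
  [55,68): 13 bp
  [68,77): 9 bp
  [77,81): 4 bp
  [81,89): 8 bp
  [89,101): 12 bp
  [101,111): 10 bp
  [111,116): 5 bp
  [116,121): 5 bp
  [121,129): 8 bp
  [129,136): 7 bp
  [136,138): 2 bp
  [138,155): 17 bp
  [155,170): 15 bp
  [170,179): 9 bp
  [179,190): 11 bp
  [190,195): 5 bp
  [195,216): 21 bp
  [216,236): 20 bp
  [236,242): 6 bp
  [242,248): 6 bp
  [248,260): 12 bp
  [260,275): 15 bp
  [275,289): 14 bp
  [289,294): 5 bp

[2,2,4,4,5,5,5,5,6,6,7,8,8,9,9,10,10,11,12,12,13,14,15,15,17,19,20,20,21]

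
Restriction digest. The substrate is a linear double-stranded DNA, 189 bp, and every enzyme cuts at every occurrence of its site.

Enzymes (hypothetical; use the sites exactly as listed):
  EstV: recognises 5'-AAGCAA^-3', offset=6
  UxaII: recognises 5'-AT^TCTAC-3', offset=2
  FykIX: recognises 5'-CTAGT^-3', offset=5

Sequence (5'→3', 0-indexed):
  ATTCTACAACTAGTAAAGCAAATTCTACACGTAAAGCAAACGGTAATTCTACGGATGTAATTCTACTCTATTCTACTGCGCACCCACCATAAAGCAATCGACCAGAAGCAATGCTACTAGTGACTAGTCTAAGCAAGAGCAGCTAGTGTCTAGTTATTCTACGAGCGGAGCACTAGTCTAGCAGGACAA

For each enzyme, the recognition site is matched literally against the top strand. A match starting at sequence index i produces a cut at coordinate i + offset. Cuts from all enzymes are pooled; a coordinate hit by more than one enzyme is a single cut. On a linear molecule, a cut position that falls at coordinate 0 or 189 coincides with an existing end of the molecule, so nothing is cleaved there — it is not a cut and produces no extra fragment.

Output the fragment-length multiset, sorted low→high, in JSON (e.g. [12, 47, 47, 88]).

[2,2,3,7,7,7,8,8,10,10,11,12,12,14,14,16,20,26]

Site scan:
  EstV (AAGCAA, off=6): starts [15, 33, 91, 105, 130] → cuts [21, 39, 97, 111, 136]
  UxaII (ATTCTAC, off=2): starts [0, 21, 45, 59, 69, 155] → cuts [2, 23, 47, 61, 71, 157]
  FykIX (CTAGT, off=5): starts [9, 116, 123, 142, 149, 172] → cuts [14, 121, 128, 147, 154, 177]

Pooled cuts: [2, 14, 21, 23, 39, 47, 61, 71, 97, 111, 121, 128, 136, 147, 154, 157, 177]

Fragment lengths:
  [0,2): 2 bp
  [2,14): 12 bp
  [14,21): 7 bp
  [21,23): 2 bp
  [23,39): 16 bp
  [39,47): 8 bp
  [47,61): 14 bp
  [61,71): 10 bp
  [71,97): 26 bp
  [97,111): 14 bp
  [111,121): 10 bp
  [121,128): 7 bp
  [128,136): 8 bp
  [136,147): 11 bp
  [147,154): 7 bp
  [154,157): 3 bp
  [157,177): 20 bp
  [177,189): 12 bp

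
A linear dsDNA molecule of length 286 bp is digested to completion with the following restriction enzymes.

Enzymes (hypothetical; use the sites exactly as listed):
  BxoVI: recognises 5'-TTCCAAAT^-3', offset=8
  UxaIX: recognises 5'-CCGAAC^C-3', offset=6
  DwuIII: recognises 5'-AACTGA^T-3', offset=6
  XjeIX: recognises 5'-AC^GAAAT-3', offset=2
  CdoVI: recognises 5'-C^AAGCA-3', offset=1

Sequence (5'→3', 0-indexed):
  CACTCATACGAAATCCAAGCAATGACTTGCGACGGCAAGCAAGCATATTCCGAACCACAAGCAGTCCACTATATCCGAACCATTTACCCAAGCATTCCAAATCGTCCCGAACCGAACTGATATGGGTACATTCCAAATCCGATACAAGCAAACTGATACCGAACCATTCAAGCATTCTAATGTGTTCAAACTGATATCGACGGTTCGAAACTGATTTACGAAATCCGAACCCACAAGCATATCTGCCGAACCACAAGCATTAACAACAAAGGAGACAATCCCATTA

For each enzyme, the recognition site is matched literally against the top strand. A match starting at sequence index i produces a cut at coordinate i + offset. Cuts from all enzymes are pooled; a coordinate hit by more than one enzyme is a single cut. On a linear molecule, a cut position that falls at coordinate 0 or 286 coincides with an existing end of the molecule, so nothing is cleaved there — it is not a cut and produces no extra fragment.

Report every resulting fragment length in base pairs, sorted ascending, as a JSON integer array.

Site scan:
  BxoVI TTCCAAAT/8: at [94, 130] ⇒ [102, 138]
  UxaIX CCGAACC/6: at [49, 74, 106, 158, 224, 245] ⇒ [55, 80, 112, 164, 230, 251]
  DwuIII AACTGAT/6: at [114, 150, 188, 208] ⇒ [120, 156, 194, 214]
  XjeIX ACGAAAT/2: at [7, 217] ⇒ [9, 219]
  CdoVI CAAGCA/1: at [15, 35, 39, 57, 88, 144, 168, 233, 253] ⇒ [16, 36, 40, 58, 89, 145, 169, 234, 254]

All cut coordinates (distinct, sorted): [9, 16, 36, 40, 55, 58, 80, 89, 102, 112, 120, 138, 145, 156, 164, 169, 194, 214, 219, 230, 234, 251, 254]

Fragment lengths:
  [0,9): 9 bp
  [9,16): 7 bp
  [16,36): 20 bp
  [36,40): 4 bp
  [40,55): 15 bp
  [55,58): 3 bp
  [58,80): 22 bp
  [80,89): 9 bp
  [89,102): 13 bp
  [102,112): 10 bp
  [112,120): 8 bp
  [120,138): 18 bp
  [138,145): 7 bp
  [145,156): 11 bp
  [156,164): 8 bp
  [164,169): 5 bp
  [169,194): 25 bp
  [194,214): 20 bp
  [214,219): 5 bp
  [219,230): 11 bp
  [230,234): 4 bp
  [234,251): 17 bp
  [251,254): 3 bp
  [254,286): 32 bp

[3,3,4,4,5,5,7,7,8,8,9,9,10,11,11,13,15,17,18,20,20,22,25,32]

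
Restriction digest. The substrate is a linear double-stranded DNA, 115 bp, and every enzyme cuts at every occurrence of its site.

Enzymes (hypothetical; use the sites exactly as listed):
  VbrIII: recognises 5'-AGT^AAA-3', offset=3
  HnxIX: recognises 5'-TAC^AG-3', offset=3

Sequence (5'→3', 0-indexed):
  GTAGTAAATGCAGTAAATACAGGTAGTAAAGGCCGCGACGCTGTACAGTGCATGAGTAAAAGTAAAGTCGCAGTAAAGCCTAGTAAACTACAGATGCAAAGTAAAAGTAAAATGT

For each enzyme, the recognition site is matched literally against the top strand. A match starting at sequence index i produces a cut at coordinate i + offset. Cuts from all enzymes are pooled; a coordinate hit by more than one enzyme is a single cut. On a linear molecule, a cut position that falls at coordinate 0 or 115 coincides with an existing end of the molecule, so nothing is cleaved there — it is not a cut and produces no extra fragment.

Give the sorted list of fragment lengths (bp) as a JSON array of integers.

Site scan:
  VbrIII (AGTAAA, off=3): starts [2, 11, 24, 54, 60, 71, 81, 99, 105] → cuts [5, 14, 27, 57, 63, 74, 84, 102, 108]
  HnxIX (TACAG, off=3): starts [17, 43, 88] → cuts [20, 46, 91]

All cut coordinates (distinct, sorted): [5, 14, 20, 27, 46, 57, 63, 74, 84, 91, 102, 108]

Fragments:
  [0,5): 5 bp
  [5,14): 9 bp
  [14,20): 6 bp
  [20,27): 7 bp
  [27,46): 19 bp
  [46,57): 11 bp
  [57,63): 6 bp
  [63,74): 11 bp
  [74,84): 10 bp
  [84,91): 7 bp
  [91,102): 11 bp
  [102,108): 6 bp
  [108,115): 7 bp

[5,6,6,6,7,7,7,9,10,11,11,11,19]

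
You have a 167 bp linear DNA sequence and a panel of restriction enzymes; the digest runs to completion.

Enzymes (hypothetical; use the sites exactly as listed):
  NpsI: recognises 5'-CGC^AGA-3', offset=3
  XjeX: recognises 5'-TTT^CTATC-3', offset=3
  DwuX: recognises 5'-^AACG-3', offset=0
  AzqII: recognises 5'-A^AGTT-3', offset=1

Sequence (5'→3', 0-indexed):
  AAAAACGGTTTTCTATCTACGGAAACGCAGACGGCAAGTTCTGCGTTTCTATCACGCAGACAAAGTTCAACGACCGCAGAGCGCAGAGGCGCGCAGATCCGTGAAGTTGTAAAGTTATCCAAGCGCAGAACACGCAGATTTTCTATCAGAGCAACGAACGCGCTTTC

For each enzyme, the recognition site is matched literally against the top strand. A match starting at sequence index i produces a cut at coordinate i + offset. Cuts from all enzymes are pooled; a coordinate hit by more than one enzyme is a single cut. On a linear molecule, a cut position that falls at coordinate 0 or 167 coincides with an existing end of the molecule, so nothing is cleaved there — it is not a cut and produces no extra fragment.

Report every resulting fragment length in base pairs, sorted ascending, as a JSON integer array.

[3,4,5,5,6,7,7,8,8,9,9,9,9,10,10,10,11,11,12,14]

Scan for sites:
  NpsI CGCAGA/3: at [25, 54, 74, 81, 91, 123, 132] ⇒ [28, 57, 77, 84, 94, 126, 135]
  XjeX TTTCTATC/3: at [9, 45, 139] ⇒ [12, 48, 142]
  DwuX AACG/0: at [3, 23, 68, 152, 156] ⇒ [3, 23, 68, 152, 156]
  AzqII AAGTT/1: at [35, 62, 103, 111] ⇒ [36, 63, 104, 112]

Pooled cuts: [3, 12, 23, 28, 36, 48, 57, 63, 68, 77, 84, 94, 104, 112, 126, 135, 142, 152, 156]

Fragments:
  [0,3): 3 bp
  [3,12): 9 bp
  [12,23): 11 bp
  [23,28): 5 bp
  [28,36): 8 bp
  [36,48): 12 bp
  [48,57): 9 bp
  [57,63): 6 bp
  [63,68): 5 bp
  [68,77): 9 bp
  [77,84): 7 bp
  [84,94): 10 bp
  [94,104): 10 bp
  [104,112): 8 bp
  [112,126): 14 bp
  [126,135): 9 bp
  [135,142): 7 bp
  [142,152): 10 bp
  [152,156): 4 bp
  [156,167): 11 bp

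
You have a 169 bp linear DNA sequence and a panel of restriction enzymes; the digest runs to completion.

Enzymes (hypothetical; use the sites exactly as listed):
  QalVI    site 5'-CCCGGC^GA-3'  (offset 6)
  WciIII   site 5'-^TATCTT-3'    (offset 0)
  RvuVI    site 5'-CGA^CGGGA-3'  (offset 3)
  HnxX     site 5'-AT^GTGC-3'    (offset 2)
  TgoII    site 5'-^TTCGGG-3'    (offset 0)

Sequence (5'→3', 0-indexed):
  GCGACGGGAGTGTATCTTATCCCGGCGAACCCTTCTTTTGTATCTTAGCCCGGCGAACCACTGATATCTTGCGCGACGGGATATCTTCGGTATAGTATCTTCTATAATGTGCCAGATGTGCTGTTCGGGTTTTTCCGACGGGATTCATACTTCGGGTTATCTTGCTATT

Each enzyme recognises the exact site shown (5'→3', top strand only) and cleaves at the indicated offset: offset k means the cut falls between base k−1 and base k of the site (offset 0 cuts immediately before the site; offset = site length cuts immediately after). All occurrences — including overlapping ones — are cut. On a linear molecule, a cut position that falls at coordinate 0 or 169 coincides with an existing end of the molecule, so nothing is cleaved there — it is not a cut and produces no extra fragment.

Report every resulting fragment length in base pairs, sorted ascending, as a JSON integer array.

[4,5,6,7,8,9,10,12,12,12,13,14,14,14,14,15]

Site scan:
  QalVI (CCCGGCGA, off=6): starts [20, 48] → cuts [26, 54]
  WciIII (TATCTT, off=0): starts [12, 40, 64, 81, 95, 157] → cuts [12, 40, 64, 81, 95, 157]
  RvuVI (CGACGGGA, off=3): starts [1, 73, 135] → cuts [4, 76, 138]
  HnxX (ATGTGC, off=2): starts [106, 115] → cuts [108, 117]
  TgoII (TTCGGG, off=0): starts [123, 150] → cuts [123, 150]

Pooled cuts: [4, 12, 26, 40, 54, 64, 76, 81, 95, 108, 117, 123, 138, 150, 157]

Fragments:
  [0,4): 4 bp
  [4,12): 8 bp
  [12,26): 14 bp
  [26,40): 14 bp
  [40,54): 14 bp
  [54,64): 10 bp
  [64,76): 12 bp
  [76,81): 5 bp
  [81,95): 14 bp
  [95,108): 13 bp
  [108,117): 9 bp
  [117,123): 6 bp
  [123,138): 15 bp
  [138,150): 12 bp
  [150,157): 7 bp
  [157,169): 12 bp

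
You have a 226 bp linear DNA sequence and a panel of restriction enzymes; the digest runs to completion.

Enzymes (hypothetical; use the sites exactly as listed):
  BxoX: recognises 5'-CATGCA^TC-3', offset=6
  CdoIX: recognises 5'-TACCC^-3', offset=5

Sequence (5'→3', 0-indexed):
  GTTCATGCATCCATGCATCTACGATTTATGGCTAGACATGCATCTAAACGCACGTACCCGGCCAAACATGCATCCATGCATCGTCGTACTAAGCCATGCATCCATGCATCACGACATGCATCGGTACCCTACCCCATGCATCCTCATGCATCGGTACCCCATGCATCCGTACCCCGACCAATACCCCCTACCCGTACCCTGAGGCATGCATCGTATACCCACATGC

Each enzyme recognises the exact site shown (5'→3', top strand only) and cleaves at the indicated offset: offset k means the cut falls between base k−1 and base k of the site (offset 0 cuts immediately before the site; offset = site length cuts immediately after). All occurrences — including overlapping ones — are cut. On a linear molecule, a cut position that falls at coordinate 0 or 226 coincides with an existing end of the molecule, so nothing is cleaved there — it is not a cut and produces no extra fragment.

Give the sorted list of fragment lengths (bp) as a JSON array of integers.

[5,6,6,6,6,7,8,8,8,9,9,9,9,10,10,11,12,12,13,17,20,25]

Site scan:
  BxoX CATGCATC/6: at [3, 11, 36, 66, 74, 94, 102, 114, 134, 144, 159, 204] ⇒ [9, 17, 42, 72, 80, 100, 108, 120, 140, 150, 165, 210]
  CdoIX TACCC/5: at [54, 124, 129, 154, 169, 181, 188, 194, 215] ⇒ [59, 129, 134, 159, 174, 186, 193, 199, 220]

Pooled cuts: [9, 17, 42, 59, 72, 80, 100, 108, 120, 129, 134, 140, 150, 159, 165, 174, 186, 193, 199, 210, 220]

Fragments:
  [0,9): 9 bp
  [9,17): 8 bp
  [17,42): 25 bp
  [42,59): 17 bp
  [59,72): 13 bp
  [72,80): 8 bp
  [80,100): 20 bp
  [100,108): 8 bp
  [108,120): 12 bp
  [120,129): 9 bp
  [129,134): 5 bp
  [134,140): 6 bp
  [140,150): 10 bp
  [150,159): 9 bp
  [159,165): 6 bp
  [165,174): 9 bp
  [174,186): 12 bp
  [186,193): 7 bp
  [193,199): 6 bp
  [199,210): 11 bp
  [210,220): 10 bp
  [220,226): 6 bp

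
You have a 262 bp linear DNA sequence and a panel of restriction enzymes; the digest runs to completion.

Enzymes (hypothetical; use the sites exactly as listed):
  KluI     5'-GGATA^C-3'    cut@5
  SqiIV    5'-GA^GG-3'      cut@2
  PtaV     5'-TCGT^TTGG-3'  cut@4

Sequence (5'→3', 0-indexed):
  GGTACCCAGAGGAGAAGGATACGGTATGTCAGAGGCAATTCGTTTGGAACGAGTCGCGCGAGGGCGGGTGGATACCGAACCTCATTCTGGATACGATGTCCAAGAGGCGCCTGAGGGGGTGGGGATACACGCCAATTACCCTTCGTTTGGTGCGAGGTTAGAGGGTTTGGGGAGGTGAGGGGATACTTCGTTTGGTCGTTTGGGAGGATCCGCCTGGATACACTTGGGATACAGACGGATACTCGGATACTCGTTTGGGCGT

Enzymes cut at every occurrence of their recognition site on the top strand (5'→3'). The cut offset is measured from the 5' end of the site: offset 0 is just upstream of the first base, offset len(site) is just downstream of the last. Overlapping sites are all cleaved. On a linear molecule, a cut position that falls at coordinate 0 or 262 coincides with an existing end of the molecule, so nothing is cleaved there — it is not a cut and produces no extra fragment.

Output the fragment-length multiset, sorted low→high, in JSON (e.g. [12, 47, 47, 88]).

[5,5,6,6,7,7,8,8,8,9,9,10,10,10,11,11,11,12,12,13,13,15,18,19,19]

Scan for sites:
  KluI (GGATAC, off=5): starts [16, 69, 88, 122, 180, 215, 226, 236, 244] → cuts [21, 74, 93, 127, 185, 220, 231, 241, 249]
  SqiIV (GAGG, off=2): starts [8, 31, 59, 103, 112, 153, 160, 171, 176, 203] → cuts [10, 33, 61, 105, 114, 155, 162, 173, 178, 205]
  PtaV (TCGTTTGG, off=4): starts [39, 142, 187, 195, 250] → cuts [43, 146, 191, 199, 254]

Pooled cuts: [10, 21, 33, 43, 61, 74, 93, 105, 114, 127, 146, 155, 162, 173, 178, 185, 191, 199, 205, 220, 231, 241, 249, 254]

Fragment lengths:
  [0,10): 10 bp
  [10,21): 11 bp
  [21,33): 12 bp
  [33,43): 10 bp
  [43,61): 18 bp
  [61,74): 13 bp
  [74,93): 19 bp
  [93,105): 12 bp
  [105,114): 9 bp
  [114,127): 13 bp
  [127,146): 19 bp
  [146,155): 9 bp
  [155,162): 7 bp
  [162,173): 11 bp
  [173,178): 5 bp
  [178,185): 7 bp
  [185,191): 6 bp
  [191,199): 8 bp
  [199,205): 6 bp
  [205,220): 15 bp
  [220,231): 11 bp
  [231,241): 10 bp
  [241,249): 8 bp
  [249,254): 5 bp
  [254,262): 8 bp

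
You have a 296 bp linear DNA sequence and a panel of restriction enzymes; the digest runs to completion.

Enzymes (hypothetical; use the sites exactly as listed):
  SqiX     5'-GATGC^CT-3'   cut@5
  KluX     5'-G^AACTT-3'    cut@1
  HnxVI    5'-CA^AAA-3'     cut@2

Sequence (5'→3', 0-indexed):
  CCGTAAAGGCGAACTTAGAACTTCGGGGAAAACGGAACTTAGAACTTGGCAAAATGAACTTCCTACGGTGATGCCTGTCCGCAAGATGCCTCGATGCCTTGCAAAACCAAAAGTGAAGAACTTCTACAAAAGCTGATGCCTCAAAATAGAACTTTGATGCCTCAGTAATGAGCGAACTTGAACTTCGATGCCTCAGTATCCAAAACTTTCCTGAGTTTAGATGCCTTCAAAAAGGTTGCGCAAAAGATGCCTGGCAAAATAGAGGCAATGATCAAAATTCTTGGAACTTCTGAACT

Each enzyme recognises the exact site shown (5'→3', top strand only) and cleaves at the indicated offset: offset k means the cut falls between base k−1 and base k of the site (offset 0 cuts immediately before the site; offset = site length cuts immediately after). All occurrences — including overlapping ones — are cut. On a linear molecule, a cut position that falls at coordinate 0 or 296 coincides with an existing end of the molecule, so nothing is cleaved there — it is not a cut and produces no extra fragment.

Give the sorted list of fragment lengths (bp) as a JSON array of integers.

Scan for sites:
  SqiX GATGCCT/5: at [69, 84, 92, 134, 155, 186, 219, 245] ⇒ [74, 89, 97, 139, 160, 191, 224, 250]
  KluX GAACTT/1: at [10, 17, 34, 41, 55, 117, 148, 173, 179, 283] ⇒ [11, 18, 35, 42, 56, 118, 149, 174, 180, 284]
  HnxVI CAAAA/2: at [49, 101, 107, 126, 141, 200, 227, 240, 254, 272] ⇒ [51, 103, 109, 128, 143, 202, 229, 242, 256, 274]

Pooled cuts: [11, 18, 35, 42, 51, 56, 74, 89, 97, 103, 109, 118, 128, 139, 143, 149, 160, 174, 180, 191, 202, 224, 229, 242, 250, 256, 274, 284]

Fragments:
  [0,11): 11 bp
  [11,18): 7 bp
  [18,35): 17 bp
  [35,42): 7 bp
  [42,51): 9 bp
  [51,56): 5 bp
  [56,74): 18 bp
  [74,89): 15 bp
  [89,97): 8 bp
  [97,103): 6 bp
  [103,109): 6 bp
  [109,118): 9 bp
  [118,128): 10 bp
  [128,139): 11 bp
  [139,143): 4 bp
  [143,149): 6 bp
  [149,160): 11 bp
  [160,174): 14 bp
  [174,180): 6 bp
  [180,191): 11 bp
  [191,202): 11 bp
  [202,224): 22 bp
  [224,229): 5 bp
  [229,242): 13 bp
  [242,250): 8 bp
  [250,256): 6 bp
  [256,274): 18 bp
  [274,284): 10 bp
  [284,296): 12 bp

[4,5,5,6,6,6,6,6,7,7,8,8,9,9,10,10,11,11,11,11,11,12,13,14,15,17,18,18,22]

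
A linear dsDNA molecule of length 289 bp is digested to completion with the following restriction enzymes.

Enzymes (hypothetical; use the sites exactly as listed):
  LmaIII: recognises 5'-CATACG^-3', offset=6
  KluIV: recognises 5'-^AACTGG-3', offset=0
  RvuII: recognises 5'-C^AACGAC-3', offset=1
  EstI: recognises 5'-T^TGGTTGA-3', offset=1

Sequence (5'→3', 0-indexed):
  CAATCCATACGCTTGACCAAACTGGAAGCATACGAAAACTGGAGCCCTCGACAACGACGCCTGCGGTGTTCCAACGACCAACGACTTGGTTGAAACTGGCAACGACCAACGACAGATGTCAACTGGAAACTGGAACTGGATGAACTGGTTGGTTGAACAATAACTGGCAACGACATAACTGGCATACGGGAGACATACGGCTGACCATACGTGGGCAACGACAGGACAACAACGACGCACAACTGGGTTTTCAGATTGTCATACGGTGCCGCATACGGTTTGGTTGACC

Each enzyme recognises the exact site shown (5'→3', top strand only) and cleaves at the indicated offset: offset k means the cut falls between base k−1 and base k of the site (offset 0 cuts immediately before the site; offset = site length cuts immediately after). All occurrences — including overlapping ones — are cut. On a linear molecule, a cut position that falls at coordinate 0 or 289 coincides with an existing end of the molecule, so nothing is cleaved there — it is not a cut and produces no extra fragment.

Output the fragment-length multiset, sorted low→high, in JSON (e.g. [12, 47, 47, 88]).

[2,3,5,6,7,7,7,7,7,7,7,7,8,8,9,9,10,11,11,12,12,12,12,13,14,15,16,20,25]

Site scan:
  LmaIII (CATACG, off=6): starts [5, 28, 182, 193, 205, 259, 271] → cuts [11, 34, 188, 199, 211, 265, 277]
  KluIV (AACTGG, off=0): starts [19, 36, 93, 120, 127, 133, 142, 161, 176, 240] → cuts [19, 36, 93, 120, 127, 133, 142, 161, 176, 240]
  RvuII (CAACGAC, off=1): starts [51, 71, 78, 99, 106, 167, 215, 229] → cuts [52, 72, 79, 100, 107, 168, 216, 230]
  EstI (TTGGTTGA, off=1): starts [85, 148, 279] → cuts [86, 149, 280]

All cut coordinates (distinct, sorted): [11, 19, 34, 36, 52, 72, 79, 86, 93, 100, 107, 120, 127, 133, 142, 149, 161, 168, 176, 188, 199, 211, 216, 230, 240, 265, 277, 280]

Fragments:
  [0,11): 11 bp
  [11,19): 8 bp
  [19,34): 15 bp
  [34,36): 2 bp
  [36,52): 16 bp
  [52,72): 20 bp
  [72,79): 7 bp
  [79,86): 7 bp
  [86,93): 7 bp
  [93,100): 7 bp
  [100,107): 7 bp
  [107,120): 13 bp
  [120,127): 7 bp
  [127,133): 6 bp
  [133,142): 9 bp
  [142,149): 7 bp
  [149,161): 12 bp
  [161,168): 7 bp
  [168,176): 8 bp
  [176,188): 12 bp
  [188,199): 11 bp
  [199,211): 12 bp
  [211,216): 5 bp
  [216,230): 14 bp
  [230,240): 10 bp
  [240,265): 25 bp
  [265,277): 12 bp
  [277,280): 3 bp
  [280,289): 9 bp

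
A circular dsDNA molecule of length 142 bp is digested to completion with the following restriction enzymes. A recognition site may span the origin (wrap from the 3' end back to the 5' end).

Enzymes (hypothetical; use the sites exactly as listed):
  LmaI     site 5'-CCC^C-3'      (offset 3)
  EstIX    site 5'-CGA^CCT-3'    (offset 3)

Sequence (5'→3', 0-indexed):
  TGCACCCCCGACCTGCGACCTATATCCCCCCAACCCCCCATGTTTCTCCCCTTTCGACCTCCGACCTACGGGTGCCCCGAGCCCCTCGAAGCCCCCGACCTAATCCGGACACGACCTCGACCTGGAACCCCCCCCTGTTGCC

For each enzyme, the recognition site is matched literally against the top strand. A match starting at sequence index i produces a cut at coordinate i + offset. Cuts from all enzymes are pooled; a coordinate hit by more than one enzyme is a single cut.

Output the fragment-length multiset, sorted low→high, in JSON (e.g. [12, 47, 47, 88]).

[1,1,1,1,1,1,1,1,1,1,3,3,6,6,7,7,7,7,10,10,10,12,13,15,16]

Site scan:
  LmaI CCCC/3: at [4, 5, 25, 26, 27, 33, 34, 35, 47, 74, 81, 91, 92, 127, 128, 129, 130, 131] ⇒ [7, 8, 28, 29, 30, 36, 37, 38, 50, 77, 84, 94, 95, 130, 131, 132, 133, 134]
  EstIX CGACCT/3: at [8, 15, 54, 61, 95, 111, 117] ⇒ [11, 18, 57, 64, 98, 114, 120]

All cut coordinates (distinct, sorted): [7, 8, 11, 18, 28, 29, 30, 36, 37, 38, 50, 57, 64, 77, 84, 94, 95, 98, 114, 120, 130, 131, 132, 133, 134]

Fragment lengths:
  7→8: 1 bp
  8→11: 3 bp
  11→18: 7 bp
  18→28: 10 bp
  28→29: 1 bp
  29→30: 1 bp
  30→36: 6 bp
  36→37: 1 bp
  37→38: 1 bp
  38→50: 12 bp
  50→57: 7 bp
  57→64: 7 bp
  64→77: 13 bp
  77→84: 7 bp
  84→94: 10 bp
  94→95: 1 bp
  95→98: 3 bp
  98→114: 16 bp
  114→120: 6 bp
  120→130: 10 bp
  130→131: 1 bp
  131→132: 1 bp
  132→133: 1 bp
  133→134: 1 bp
  134→7 (wrap): 142-134+7 = 15 bp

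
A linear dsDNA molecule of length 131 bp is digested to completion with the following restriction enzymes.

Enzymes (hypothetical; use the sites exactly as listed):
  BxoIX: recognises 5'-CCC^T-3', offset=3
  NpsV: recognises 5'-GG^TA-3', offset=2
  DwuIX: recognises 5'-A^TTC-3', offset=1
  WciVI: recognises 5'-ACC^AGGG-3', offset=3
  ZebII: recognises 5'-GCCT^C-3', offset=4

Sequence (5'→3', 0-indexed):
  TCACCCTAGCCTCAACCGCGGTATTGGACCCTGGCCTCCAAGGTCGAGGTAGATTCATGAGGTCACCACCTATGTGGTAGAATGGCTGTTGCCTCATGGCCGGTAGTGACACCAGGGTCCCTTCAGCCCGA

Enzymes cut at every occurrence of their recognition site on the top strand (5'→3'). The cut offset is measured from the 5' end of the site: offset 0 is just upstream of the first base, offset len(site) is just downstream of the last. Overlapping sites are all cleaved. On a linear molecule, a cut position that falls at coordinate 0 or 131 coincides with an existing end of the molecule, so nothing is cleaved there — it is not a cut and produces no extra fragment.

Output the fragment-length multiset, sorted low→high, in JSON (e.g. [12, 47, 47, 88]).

[4,6,6,6,8,9,9,10,10,10,12,17,24]

Per-enzyme occurrences:
  BxoIX CCCT/3: at [3, 28, 118] ⇒ [6, 31, 121]
  NpsV GGTA/2: at [19, 47, 75, 101] ⇒ [21, 49, 77, 103]
  DwuIX ATTC/1: at [52] ⇒ [53]
  WciVI ACCAGGG/3: at [110] ⇒ [113]
  ZebII GCCTC/4: at [8, 33, 90] ⇒ [12, 37, 94]

Pooled cuts: [6, 12, 21, 31, 37, 49, 53, 77, 94, 103, 113, 121]

Fragment lengths:
  [0,6): 6 bp
  [6,12): 6 bp
  [12,21): 9 bp
  [21,31): 10 bp
  [31,37): 6 bp
  [37,49): 12 bp
  [49,53): 4 bp
  [53,77): 24 bp
  [77,94): 17 bp
  [94,103): 9 bp
  [103,113): 10 bp
  [113,121): 8 bp
  [121,131): 10 bp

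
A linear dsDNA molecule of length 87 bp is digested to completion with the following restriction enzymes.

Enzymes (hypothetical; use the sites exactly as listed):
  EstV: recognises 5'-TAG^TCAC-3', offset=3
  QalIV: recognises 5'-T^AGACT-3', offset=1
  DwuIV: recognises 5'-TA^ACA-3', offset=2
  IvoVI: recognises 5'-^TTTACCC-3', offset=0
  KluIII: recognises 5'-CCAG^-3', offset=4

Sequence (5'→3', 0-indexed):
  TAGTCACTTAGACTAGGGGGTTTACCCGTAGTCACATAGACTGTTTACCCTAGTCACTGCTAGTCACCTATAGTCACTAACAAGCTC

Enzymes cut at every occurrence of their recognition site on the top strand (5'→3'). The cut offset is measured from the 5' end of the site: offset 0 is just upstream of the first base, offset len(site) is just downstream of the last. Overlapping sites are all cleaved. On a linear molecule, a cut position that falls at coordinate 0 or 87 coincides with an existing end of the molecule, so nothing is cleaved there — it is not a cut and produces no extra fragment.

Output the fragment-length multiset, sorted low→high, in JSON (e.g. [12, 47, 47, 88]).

Site scan:
  EstV (TAGTCAC, off=3): starts [0, 28, 50, 60, 70] → cuts [3, 31, 53, 63, 73]
  QalIV (TAGACT, off=1): starts [8, 36] → cuts [9, 37]
  DwuIV (TAACA, off=2): starts [77] → cuts [79]
  IvoVI (TTTACCC, off=0): starts [20, 43] → cuts [20, 43]
  KluIII (CCAG, off=4): no sites

All cut coordinates (distinct, sorted): [3, 9, 20, 31, 37, 43, 53, 63, 73, 79]

Fragments:
  [0,3): 3 bp
  [3,9): 6 bp
  [9,20): 11 bp
  [20,31): 11 bp
  [31,37): 6 bp
  [37,43): 6 bp
  [43,53): 10 bp
  [53,63): 10 bp
  [63,73): 10 bp
  [73,79): 6 bp
  [79,87): 8 bp

[3,6,6,6,6,8,10,10,10,11,11]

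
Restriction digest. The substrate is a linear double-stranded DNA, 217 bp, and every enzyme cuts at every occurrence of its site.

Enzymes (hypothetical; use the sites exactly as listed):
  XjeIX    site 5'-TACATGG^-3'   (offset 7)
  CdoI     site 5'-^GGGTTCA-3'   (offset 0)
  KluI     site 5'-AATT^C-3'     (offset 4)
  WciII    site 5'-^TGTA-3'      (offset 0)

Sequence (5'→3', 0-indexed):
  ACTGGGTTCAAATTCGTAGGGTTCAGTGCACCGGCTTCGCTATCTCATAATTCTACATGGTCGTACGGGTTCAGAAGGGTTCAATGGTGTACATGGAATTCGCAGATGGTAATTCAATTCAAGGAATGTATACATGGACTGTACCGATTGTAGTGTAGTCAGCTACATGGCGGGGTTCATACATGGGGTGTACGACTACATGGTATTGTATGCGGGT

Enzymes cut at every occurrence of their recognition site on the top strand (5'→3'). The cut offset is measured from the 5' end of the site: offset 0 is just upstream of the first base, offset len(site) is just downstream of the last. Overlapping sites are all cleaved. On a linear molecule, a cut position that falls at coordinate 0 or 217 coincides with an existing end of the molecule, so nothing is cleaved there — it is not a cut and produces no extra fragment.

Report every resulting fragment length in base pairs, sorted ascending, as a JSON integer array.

Scan for sites:
  XjeIX TACATGG/7: at [53, 89, 130, 163, 179, 196] ⇒ [60, 96, 137, 170, 186, 203]
  CdoI GGGTTCA/0: at [3, 18, 66, 76, 172] ⇒ [3, 18, 66, 76, 172]
  KluI AATTC/4: at [10, 48, 96, 110, 115] ⇒ [14, 52, 100, 114, 119]
  WciII TGTA/0: at [87, 126, 139, 148, 153, 188, 206] ⇒ [87, 126, 139, 148, 153, 188, 206]

Pooled cuts: [3, 14, 18, 52, 60, 66, 76, 87, 96, 100, 114, 119, 126, 137, 139, 148, 153, 170, 172, 186, 188, 203, 206]

Fragments:
  [0,3): 3 bp
  [3,14): 11 bp
  [14,18): 4 bp
  [18,52): 34 bp
  [52,60): 8 bp
  [60,66): 6 bp
  [66,76): 10 bp
  [76,87): 11 bp
  [87,96): 9 bp
  [96,100): 4 bp
  [100,114): 14 bp
  [114,119): 5 bp
  [119,126): 7 bp
  [126,137): 11 bp
  [137,139): 2 bp
  [139,148): 9 bp
  [148,153): 5 bp
  [153,170): 17 bp
  [170,172): 2 bp
  [172,186): 14 bp
  [186,188): 2 bp
  [188,203): 15 bp
  [203,206): 3 bp
  [206,217): 11 bp

[2,2,2,3,3,4,4,5,5,6,7,8,9,9,10,11,11,11,11,14,14,15,17,34]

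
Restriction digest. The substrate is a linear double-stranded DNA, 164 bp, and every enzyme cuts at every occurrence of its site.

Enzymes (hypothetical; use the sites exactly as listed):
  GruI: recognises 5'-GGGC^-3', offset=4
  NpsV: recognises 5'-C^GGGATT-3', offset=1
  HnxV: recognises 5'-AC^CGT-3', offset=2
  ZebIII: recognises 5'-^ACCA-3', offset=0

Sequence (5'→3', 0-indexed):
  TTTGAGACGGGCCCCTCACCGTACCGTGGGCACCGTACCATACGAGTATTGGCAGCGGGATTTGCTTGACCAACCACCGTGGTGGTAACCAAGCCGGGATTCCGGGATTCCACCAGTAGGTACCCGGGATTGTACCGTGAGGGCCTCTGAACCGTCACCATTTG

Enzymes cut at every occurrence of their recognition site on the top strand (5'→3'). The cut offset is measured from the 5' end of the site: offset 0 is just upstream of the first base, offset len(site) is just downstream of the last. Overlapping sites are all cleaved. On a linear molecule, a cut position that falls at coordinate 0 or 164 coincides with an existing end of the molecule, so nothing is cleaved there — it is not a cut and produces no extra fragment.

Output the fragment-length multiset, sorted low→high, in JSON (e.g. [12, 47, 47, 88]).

Site scan:
  GruI (GGGC, off=4): starts [8, 27, 140] → cuts [12, 31, 144]
  NpsV (CGGGATT, off=1): starts [55, 94, 102, 124] → cuts [56, 95, 103, 125]
  HnxV (ACCGT, off=2): starts [17, 22, 31, 75, 133, 150] → cuts [19, 24, 33, 77, 135, 152]
  ZebIII (ACCA, off=0): starts [36, 68, 72, 87, 111, 156] → cuts [36, 68, 72, 87, 111, 156]

All cut coordinates (distinct, sorted): [12, 19, 24, 31, 33, 36, 56, 68, 72, 77, 87, 95, 103, 111, 125, 135, 144, 152, 156]

Fragment lengths:
  [0,12): 12 bp
  [12,19): 7 bp
  [19,24): 5 bp
  [24,31): 7 bp
  [31,33): 2 bp
  [33,36): 3 bp
  [36,56): 20 bp
  [56,68): 12 bp
  [68,72): 4 bp
  [72,77): 5 bp
  [77,87): 10 bp
  [87,95): 8 bp
  [95,103): 8 bp
  [103,111): 8 bp
  [111,125): 14 bp
  [125,135): 10 bp
  [135,144): 9 bp
  [144,152): 8 bp
  [152,156): 4 bp
  [156,164): 8 bp

[2,3,4,4,5,5,7,7,8,8,8,8,8,9,10,10,12,12,14,20]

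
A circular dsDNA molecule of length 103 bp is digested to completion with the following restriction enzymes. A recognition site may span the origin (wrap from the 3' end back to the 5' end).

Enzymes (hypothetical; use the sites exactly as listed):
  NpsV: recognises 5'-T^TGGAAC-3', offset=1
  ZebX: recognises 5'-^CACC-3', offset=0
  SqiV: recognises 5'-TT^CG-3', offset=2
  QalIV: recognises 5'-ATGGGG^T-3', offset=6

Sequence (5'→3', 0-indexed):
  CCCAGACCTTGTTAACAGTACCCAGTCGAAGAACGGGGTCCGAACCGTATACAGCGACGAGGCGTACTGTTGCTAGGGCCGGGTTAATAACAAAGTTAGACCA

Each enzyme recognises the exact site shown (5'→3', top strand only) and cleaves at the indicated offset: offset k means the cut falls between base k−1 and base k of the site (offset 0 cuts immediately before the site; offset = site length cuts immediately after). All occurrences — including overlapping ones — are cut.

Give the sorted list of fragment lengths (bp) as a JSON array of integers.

Scan for sites:
  NpsV (TTGGAAC, off=1): no sites
  ZebX (CACC, off=0): starts [101] → cuts [101]
  SqiV (TTCG, off=2): no sites
  QalIV (ATGGGGT, off=6): no sites

Pooled cuts: [101]

Fragment lengths:
  101→101 (wrap): 103-101+101 = 103 bp

[103]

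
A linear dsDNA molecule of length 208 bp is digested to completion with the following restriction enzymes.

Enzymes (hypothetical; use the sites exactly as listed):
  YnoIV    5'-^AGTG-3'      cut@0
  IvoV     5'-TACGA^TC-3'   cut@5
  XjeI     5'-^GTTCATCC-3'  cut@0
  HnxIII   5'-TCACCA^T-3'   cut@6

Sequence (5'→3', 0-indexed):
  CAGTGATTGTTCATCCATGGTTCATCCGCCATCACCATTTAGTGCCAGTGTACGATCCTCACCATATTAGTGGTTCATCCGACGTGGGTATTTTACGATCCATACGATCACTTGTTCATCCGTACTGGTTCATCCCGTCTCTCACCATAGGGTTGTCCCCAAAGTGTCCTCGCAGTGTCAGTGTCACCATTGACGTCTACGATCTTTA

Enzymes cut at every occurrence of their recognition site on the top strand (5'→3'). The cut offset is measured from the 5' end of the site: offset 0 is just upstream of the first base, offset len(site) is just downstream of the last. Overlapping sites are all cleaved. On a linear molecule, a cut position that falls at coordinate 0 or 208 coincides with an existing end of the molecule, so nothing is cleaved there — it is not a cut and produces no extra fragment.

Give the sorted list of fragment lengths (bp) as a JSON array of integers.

[1,3,4,4,6,6,6,6,7,9,9,9,10,11,11,13,14,15,18,20,26]

Site scan:
  YnoIV (AGTG, off=0): starts [1, 40, 46, 68, 162, 173, 179] → cuts [1, 40, 46, 68, 162, 173, 179]
  IvoV (TACGATC, off=5): starts [50, 93, 102, 197] → cuts [55, 98, 107, 202]
  XjeI (GTTCATCC, off=0): starts [8, 19, 72, 113, 127] → cuts [8, 19, 72, 113, 127]
  HnxIII (TCACCAT, off=6): starts [31, 58, 141, 183] → cuts [37, 64, 147, 189]

Pooled cuts: [1, 8, 19, 37, 40, 46, 55, 64, 68, 72, 98, 107, 113, 127, 147, 162, 173, 179, 189, 202]

Fragments:
  [0,1): 1 bp
  [1,8): 7 bp
  [8,19): 11 bp
  [19,37): 18 bp
  [37,40): 3 bp
  [40,46): 6 bp
  [46,55): 9 bp
  [55,64): 9 bp
  [64,68): 4 bp
  [68,72): 4 bp
  [72,98): 26 bp
  [98,107): 9 bp
  [107,113): 6 bp
  [113,127): 14 bp
  [127,147): 20 bp
  [147,162): 15 bp
  [162,173): 11 bp
  [173,179): 6 bp
  [179,189): 10 bp
  [189,202): 13 bp
  [202,208): 6 bp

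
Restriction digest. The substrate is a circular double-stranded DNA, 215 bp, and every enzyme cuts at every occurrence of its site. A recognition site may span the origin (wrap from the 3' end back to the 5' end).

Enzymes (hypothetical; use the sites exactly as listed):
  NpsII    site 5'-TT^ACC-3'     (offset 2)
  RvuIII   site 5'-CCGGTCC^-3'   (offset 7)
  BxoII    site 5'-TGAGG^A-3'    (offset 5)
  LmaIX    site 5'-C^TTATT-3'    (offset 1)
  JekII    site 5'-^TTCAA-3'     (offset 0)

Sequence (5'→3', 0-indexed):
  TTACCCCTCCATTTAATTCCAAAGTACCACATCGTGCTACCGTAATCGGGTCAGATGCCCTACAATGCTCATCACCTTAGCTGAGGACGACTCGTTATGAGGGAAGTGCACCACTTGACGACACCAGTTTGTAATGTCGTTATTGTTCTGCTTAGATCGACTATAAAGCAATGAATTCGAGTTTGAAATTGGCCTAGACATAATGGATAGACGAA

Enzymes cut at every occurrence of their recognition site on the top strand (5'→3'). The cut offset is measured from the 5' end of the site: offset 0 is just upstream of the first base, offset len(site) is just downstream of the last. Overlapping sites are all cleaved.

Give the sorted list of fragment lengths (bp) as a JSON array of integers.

[84,131]

Per-enzyme occurrences:
  NpsII (TTACC, off=2): starts [0] → cuts [2]
  RvuIII (CCGGTCC, off=7): no sites
  BxoII (TGAGGA, off=5): starts [81] → cuts [86]
  LmaIX (CTTATT, off=1): no sites
  JekII (TTCAA, off=0): no sites

Pooled cuts: [2, 86]

Fragment lengths:
  2→86: 84 bp
  86→2 (wrap): 215-86+2 = 131 bp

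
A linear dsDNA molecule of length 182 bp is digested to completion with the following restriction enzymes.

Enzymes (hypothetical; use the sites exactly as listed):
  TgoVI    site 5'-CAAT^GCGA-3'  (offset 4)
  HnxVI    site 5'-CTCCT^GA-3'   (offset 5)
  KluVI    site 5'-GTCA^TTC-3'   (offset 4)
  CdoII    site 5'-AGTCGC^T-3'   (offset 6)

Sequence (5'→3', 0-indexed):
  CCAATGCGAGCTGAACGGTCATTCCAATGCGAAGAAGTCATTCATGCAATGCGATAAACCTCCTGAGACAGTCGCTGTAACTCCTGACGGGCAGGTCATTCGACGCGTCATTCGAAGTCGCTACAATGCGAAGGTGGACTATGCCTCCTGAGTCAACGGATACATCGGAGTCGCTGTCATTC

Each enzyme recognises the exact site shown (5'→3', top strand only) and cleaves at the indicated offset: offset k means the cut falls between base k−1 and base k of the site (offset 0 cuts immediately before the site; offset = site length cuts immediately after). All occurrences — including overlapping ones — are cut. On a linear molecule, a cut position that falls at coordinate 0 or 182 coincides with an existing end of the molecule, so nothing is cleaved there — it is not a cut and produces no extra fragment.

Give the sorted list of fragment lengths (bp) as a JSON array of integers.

Scan for sites:
  TgoVI CAATGCGA/4: at [1, 24, 46, 123] ⇒ [5, 28, 50, 127]
  HnxVI CTCCTGA/5: at [59, 80, 144] ⇒ [64, 85, 149]
  KluVI GTCATTC/4: at [17, 36, 94, 106, 175] ⇒ [21, 40, 98, 110, 179]
  CdoII AGTCGCT/6: at [69, 115, 168] ⇒ [75, 121, 174]

All cut coordinates (distinct, sorted): [5, 21, 28, 40, 50, 64, 75, 85, 98, 110, 121, 127, 149, 174, 179]

Fragment lengths:
  [0,5): 5 bp
  [5,21): 16 bp
  [21,28): 7 bp
  [28,40): 12 bp
  [40,50): 10 bp
  [50,64): 14 bp
  [64,75): 11 bp
  [75,85): 10 bp
  [85,98): 13 bp
  [98,110): 12 bp
  [110,121): 11 bp
  [121,127): 6 bp
  [127,149): 22 bp
  [149,174): 25 bp
  [174,179): 5 bp
  [179,182): 3 bp

[3,5,5,6,7,10,10,11,11,12,12,13,14,16,22,25]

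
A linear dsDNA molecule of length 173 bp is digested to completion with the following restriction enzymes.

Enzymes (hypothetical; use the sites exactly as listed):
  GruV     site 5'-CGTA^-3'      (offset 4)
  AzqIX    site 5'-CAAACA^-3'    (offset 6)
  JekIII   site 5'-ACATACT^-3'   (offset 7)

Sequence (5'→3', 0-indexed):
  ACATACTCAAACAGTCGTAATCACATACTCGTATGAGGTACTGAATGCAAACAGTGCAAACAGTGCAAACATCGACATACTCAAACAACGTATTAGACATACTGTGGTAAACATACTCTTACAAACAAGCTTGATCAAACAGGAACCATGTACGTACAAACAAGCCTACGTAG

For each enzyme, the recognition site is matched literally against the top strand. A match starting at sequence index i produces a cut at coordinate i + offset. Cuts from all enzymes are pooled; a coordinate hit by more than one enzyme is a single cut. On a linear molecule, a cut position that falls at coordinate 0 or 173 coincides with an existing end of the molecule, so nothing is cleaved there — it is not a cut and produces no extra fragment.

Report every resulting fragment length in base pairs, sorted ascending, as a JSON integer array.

Per-enzyme occurrences:
  GruV CGTA/4: at [15, 29, 88, 152, 168] ⇒ [19, 33, 92, 156, 172]
  AzqIX CAAACA/6: at [7, 47, 56, 65, 81, 121, 135, 156] ⇒ [13, 53, 62, 71, 87, 127, 141, 162]
  JekIII ACATACT/7: at [0, 22, 74, 96, 110] ⇒ [7, 29, 81, 103, 117]

Pooled cuts: [7, 13, 19, 29, 33, 53, 62, 71, 81, 87, 92, 103, 117, 127, 141, 156, 162, 172]

Fragment lengths:
  [0,7): 7 bp
  [7,13): 6 bp
  [13,19): 6 bp
  [19,29): 10 bp
  [29,33): 4 bp
  [33,53): 20 bp
  [53,62): 9 bp
  [62,71): 9 bp
  [71,81): 10 bp
  [81,87): 6 bp
  [87,92): 5 bp
  [92,103): 11 bp
  [103,117): 14 bp
  [117,127): 10 bp
  [127,141): 14 bp
  [141,156): 15 bp
  [156,162): 6 bp
  [162,172): 10 bp
  [172,173): 1 bp

[1,4,5,6,6,6,6,7,9,9,10,10,10,10,11,14,14,15,20]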